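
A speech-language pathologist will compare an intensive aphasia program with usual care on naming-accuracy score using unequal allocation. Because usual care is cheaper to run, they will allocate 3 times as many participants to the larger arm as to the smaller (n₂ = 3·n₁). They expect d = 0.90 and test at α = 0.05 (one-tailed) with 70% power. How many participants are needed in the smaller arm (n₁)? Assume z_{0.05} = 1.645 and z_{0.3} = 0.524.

With allocation ratio k = n₂/n₁ = 3, Var(x̄₁−x̄₂) = σ²(1/n₁ + 1/(k·n₁)) = σ²·(k+1)/(k·n₁).
So n₁ = (1 + 1/k)·((z_{α} + z_β)/d)² = 1.333 × (2.169/0.90)².
n₁ = 1.333 × 5.81 = 7.7.
Round up: n₁ = 8, giving n₂ = 3 × 8 = 24.

n₁ = 8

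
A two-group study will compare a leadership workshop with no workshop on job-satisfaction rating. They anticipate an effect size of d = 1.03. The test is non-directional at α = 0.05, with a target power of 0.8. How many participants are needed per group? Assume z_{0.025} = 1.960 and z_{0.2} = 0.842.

n = 15 per group

For two independent groups with equal n: n = 2·((z_{α/2} + z_β) / d)².
z_{α/2} + z_β = 1.960 + 0.842 = 2.802.
n = 2 × (2.802 / 1.03)² = 2 × 2.720² = 2 × 7.40 = 14.8.
Round up to the next whole participant.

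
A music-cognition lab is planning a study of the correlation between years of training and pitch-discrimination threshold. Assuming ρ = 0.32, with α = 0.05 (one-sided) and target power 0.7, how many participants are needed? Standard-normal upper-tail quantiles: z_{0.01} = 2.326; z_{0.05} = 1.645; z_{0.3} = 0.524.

n = 46

Fisher's z: C = ½·ln((1+r)/(1−r)) = ½·ln(1.9412) = 0.3316.
n = ((z_{α} + z_β)/C)² + 3.
(1.645 + 0.524) / 0.3316 = 2.169 / 0.3316 = 6.541.
n = 6.541² + 3 = 42.78 + 3 = 45.8.
Round up.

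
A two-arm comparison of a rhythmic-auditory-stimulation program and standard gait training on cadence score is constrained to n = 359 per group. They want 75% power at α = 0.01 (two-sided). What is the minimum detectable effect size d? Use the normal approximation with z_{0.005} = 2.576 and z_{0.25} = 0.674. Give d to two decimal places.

d_min ≈ 0.24

For two independent groups of n = 359 each: d_min = (z_{α/2} + z_β)·√(2/n).
z-sum = 2.576 + 0.674 = 3.250.
d_min = 3.250 × √(2/359) = 3.250 × 0.0746 = 0.243.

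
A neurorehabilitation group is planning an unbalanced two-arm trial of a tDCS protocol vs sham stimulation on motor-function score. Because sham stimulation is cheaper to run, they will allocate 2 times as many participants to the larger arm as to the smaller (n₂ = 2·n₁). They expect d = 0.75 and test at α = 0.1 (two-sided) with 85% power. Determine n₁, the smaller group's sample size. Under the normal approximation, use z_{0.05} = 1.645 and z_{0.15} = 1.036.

n₁ = 20

With allocation ratio k = n₂/n₁ = 2, Var(x̄₁−x̄₂) = σ²(1/n₁ + 1/(k·n₁)) = σ²·(k+1)/(k·n₁).
So n₁ = (1 + 1/k)·((z_{α/2} + z_β)/d)² = 1.500 × (2.681/0.75)².
n₁ = 1.500 × 12.78 = 19.2.
Round up: n₁ = 20, giving n₂ = 2 × 20 = 40.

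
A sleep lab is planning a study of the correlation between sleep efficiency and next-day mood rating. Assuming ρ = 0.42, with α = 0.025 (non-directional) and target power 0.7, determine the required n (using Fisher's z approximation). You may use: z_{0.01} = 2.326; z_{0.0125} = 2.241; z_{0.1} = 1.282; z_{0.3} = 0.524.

Fisher's z: C = ½·ln((1+r)/(1−r)) = ½·ln(2.4483) = 0.4477.
n = ((z_{α/2} + z_β)/C)² + 3.
(2.241 + 0.524) / 0.4477 = 2.765 / 0.4477 = 6.176.
n = 6.176² + 3 = 38.14 + 3 = 41.1.
Round up.

n = 42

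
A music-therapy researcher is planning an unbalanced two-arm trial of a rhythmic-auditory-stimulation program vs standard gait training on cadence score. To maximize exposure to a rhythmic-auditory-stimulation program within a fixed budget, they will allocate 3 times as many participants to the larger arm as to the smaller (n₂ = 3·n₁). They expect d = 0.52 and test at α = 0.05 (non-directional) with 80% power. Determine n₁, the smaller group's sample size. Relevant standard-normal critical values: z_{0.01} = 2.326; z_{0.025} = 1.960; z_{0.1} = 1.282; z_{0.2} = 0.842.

With allocation ratio k = n₂/n₁ = 3, Var(x̄₁−x̄₂) = σ²(1/n₁ + 1/(k·n₁)) = σ²·(k+1)/(k·n₁).
So n₁ = (1 + 1/k)·((z_{α/2} + z_β)/d)² = 1.333 × (2.802/0.52)².
n₁ = 1.333 × 29.04 = 38.7.
Round up: n₁ = 39, giving n₂ = 3 × 39 = 117.

n₁ = 39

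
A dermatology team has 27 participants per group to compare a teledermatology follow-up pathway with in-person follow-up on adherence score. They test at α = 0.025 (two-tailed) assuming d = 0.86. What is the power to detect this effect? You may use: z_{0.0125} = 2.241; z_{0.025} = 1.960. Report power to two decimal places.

For two equal groups, power = Φ(d·√(n/2) − z_{α/2}).
d·√(n/2) = 0.86 × √(27/2) = 0.86 × 3.674 = 3.160.
z_β = 3.160 − 2.241 = 0.919.
Power = Φ(0.919) = 0.821.

power ≈ 0.82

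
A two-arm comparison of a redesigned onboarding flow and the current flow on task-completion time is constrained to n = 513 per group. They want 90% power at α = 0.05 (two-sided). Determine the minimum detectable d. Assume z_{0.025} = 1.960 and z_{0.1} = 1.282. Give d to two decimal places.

For two independent groups of n = 513 each: d_min = (z_{α/2} + z_β)·√(2/n).
z-sum = 1.960 + 1.282 = 3.242.
d_min = 3.242 × √(2/513) = 3.242 × 0.0624 = 0.202.

d_min ≈ 0.20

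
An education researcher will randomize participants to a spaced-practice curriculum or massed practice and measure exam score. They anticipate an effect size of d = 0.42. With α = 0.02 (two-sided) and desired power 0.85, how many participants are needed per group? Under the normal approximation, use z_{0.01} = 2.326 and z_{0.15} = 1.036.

n = 129 per group

For two independent groups with equal n: n = 2·((z_{α/2} + z_β) / d)².
z_{α/2} + z_β = 2.326 + 1.036 = 3.362.
n = 2 × (3.362 / 0.42)² = 2 × 8.005² = 2 × 64.08 = 128.2.
Round up to the next whole participant.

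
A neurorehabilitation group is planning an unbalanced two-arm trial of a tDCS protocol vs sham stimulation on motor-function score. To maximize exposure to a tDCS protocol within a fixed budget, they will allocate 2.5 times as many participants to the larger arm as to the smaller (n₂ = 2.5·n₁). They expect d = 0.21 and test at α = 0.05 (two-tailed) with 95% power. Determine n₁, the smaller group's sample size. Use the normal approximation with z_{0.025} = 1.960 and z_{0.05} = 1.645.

With allocation ratio k = n₂/n₁ = 2.5, Var(x̄₁−x̄₂) = σ²(1/n₁ + 1/(k·n₁)) = σ²·(k+1)/(k·n₁).
So n₁ = (1 + 1/k)·((z_{α/2} + z_β)/d)² = 1.400 × (3.605/0.21)².
n₁ = 1.400 × 294.69 = 412.6.
Round up: n₁ = 413, giving n₂ = ⌈2.5 × 413⌉ = ⌈1032.5⌉ = 1033.

n₁ = 413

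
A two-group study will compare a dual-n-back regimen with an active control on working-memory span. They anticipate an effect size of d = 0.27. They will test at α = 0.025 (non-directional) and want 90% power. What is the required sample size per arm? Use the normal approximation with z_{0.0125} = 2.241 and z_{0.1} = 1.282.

For two independent groups with equal n: n = 2·((z_{α/2} + z_β) / d)².
z_{α/2} + z_β = 2.241 + 1.282 = 3.523.
n = 2 × (3.523 / 0.27)² = 2 × 13.048² = 2 × 170.25 = 340.5.
Round up to the next whole participant.

n = 341 per group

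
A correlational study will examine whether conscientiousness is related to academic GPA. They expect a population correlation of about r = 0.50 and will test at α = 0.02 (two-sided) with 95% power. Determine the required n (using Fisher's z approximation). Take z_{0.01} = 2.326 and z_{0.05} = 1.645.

Fisher's z: C = ½·ln((1+r)/(1−r)) = ½·ln(3.0000) = 0.5493.
n = ((z_{α/2} + z_β)/C)² + 3.
(2.326 + 1.645) / 0.5493 = 3.971 / 0.5493 = 7.229.
n = 7.229² + 3 = 52.26 + 3 = 55.3.
Round up.

n = 56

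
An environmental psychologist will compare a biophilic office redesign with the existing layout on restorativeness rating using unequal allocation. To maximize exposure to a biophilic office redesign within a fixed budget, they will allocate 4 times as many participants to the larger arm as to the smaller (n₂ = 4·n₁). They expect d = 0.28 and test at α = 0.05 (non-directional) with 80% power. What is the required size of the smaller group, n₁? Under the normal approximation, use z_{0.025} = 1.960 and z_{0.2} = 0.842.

With allocation ratio k = n₂/n₁ = 4, Var(x̄₁−x̄₂) = σ²(1/n₁ + 1/(k·n₁)) = σ²·(k+1)/(k·n₁).
So n₁ = (1 + 1/k)·((z_{α/2} + z_β)/d)² = 1.250 × (2.802/0.28)².
n₁ = 1.250 × 100.14 = 125.2.
Round up: n₁ = 126, giving n₂ = 4 × 126 = 504.

n₁ = 126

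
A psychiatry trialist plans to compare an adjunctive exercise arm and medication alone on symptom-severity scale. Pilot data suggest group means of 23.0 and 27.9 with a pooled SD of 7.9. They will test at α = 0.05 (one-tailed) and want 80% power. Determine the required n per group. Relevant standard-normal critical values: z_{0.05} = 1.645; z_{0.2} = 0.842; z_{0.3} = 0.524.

Cohen's d = |M₁ − M₂| / SD_pooled = |23.0 − 27.9| / 7.9 = 4.9 / 7.9 = 0.620.
For two independent groups with equal n: n = 2·((z_{α} + z_β) / d)².
z_{α} + z_β = 1.645 + 0.842 = 2.487.
n = 2 × (2.487 / 0.620)² = 2 × 4.011² = 2 × 16.09 = 32.2.
Round up to the next whole participant.

n = 33 per group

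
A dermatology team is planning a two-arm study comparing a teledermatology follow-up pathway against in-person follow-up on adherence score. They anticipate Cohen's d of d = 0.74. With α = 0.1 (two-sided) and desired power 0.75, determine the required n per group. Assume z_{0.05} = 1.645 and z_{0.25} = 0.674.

For two independent groups with equal n: n = 2·((z_{α/2} + z_β) / d)².
z_{α/2} + z_β = 1.645 + 0.674 = 2.319.
n = 2 × (2.319 / 0.74)² = 2 × 3.134² = 2 × 9.82 = 19.6.
Round up to the next whole participant.

n = 20 per group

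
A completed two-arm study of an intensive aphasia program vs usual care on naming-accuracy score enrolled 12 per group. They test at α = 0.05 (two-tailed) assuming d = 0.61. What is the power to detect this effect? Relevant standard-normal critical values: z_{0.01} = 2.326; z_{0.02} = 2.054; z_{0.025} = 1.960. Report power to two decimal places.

For two equal groups, power = Φ(d·√(n/2) − z_{α/2}).
d·√(n/2) = 0.61 × √(12/2) = 0.61 × 2.449 = 1.494.
z_β = 1.494 − 1.960 = -0.466.
Power = Φ(-0.466) = 0.321.

power ≈ 0.32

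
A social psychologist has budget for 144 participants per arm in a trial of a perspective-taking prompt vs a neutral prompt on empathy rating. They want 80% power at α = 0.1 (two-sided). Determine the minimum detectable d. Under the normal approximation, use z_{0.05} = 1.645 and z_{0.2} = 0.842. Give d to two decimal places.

d_min ≈ 0.29

For two independent groups of n = 144 each: d_min = (z_{α/2} + z_β)·√(2/n).
z-sum = 1.645 + 0.842 = 2.487.
d_min = 2.487 × √(2/144) = 2.487 × 0.1179 = 0.293.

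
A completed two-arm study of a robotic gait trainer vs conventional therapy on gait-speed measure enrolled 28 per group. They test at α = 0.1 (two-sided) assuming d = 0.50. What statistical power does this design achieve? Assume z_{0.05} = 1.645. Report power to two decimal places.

power ≈ 0.59

For two equal groups, power = Φ(d·√(n/2) − z_{α/2}).
d·√(n/2) = 0.50 × √(28/2) = 0.50 × 3.742 = 1.871.
z_β = 1.871 − 1.645 = 0.226.
Power = Φ(0.226) = 0.589.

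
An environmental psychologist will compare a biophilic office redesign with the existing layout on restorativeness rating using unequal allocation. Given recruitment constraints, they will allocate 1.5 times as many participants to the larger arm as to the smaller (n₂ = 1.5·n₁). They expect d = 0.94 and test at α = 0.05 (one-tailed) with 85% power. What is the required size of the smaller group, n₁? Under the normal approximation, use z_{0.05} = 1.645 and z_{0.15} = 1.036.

n₁ = 14

With allocation ratio k = n₂/n₁ = 1.5, Var(x̄₁−x̄₂) = σ²(1/n₁ + 1/(k·n₁)) = σ²·(k+1)/(k·n₁).
So n₁ = (1 + 1/k)·((z_{α} + z_β)/d)² = 1.667 × (2.681/0.94)².
n₁ = 1.667 × 8.13 = 13.6.
Round up: n₁ = 14, giving n₂ = 1.5 × 14 = 21.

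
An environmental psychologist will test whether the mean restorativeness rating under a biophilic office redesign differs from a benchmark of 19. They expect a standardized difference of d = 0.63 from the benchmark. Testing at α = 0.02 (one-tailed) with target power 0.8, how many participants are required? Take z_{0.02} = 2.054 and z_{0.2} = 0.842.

For a one-sample test: n = ((z_{α} + z_β) / d)².
z_{α} + z_β = 2.054 + 0.842 = 2.896.
n = (2.896 / 0.63)² = 4.597² = 21.13.
Round up.

n = 22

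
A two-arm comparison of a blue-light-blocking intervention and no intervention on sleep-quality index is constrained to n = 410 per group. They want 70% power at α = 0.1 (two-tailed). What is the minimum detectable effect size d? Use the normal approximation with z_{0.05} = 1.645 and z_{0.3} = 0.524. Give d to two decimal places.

For two independent groups of n = 410 each: d_min = (z_{α/2} + z_β)·√(2/n).
z-sum = 1.645 + 0.524 = 2.169.
d_min = 2.169 × √(2/410) = 2.169 × 0.0698 = 0.151.

d_min ≈ 0.15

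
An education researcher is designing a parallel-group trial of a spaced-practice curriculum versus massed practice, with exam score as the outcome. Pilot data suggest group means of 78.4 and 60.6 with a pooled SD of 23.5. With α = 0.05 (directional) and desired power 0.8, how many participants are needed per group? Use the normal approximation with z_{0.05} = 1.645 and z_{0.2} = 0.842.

Cohen's d = |M₁ − M₂| / SD_pooled = |78.4 − 60.6| / 23.5 = 17.8 / 23.5 = 0.757.
For two independent groups with equal n: n = 2·((z_{α} + z_β) / d)².
z_{α} + z_β = 1.645 + 0.842 = 2.487.
n = 2 × (2.487 / 0.757)² = 2 × 3.285² = 2 × 10.79 = 21.6.
Round up to the next whole participant.

n = 22 per group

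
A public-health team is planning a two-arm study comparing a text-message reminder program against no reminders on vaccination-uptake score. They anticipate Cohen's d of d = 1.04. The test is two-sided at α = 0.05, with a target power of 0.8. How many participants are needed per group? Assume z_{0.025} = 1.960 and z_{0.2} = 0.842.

n = 15 per group

For two independent groups with equal n: n = 2·((z_{α/2} + z_β) / d)².
z_{α/2} + z_β = 1.960 + 0.842 = 2.802.
n = 2 × (2.802 / 1.04)² = 2 × 2.694² = 2 × 7.26 = 14.5.
Round up to the next whole participant.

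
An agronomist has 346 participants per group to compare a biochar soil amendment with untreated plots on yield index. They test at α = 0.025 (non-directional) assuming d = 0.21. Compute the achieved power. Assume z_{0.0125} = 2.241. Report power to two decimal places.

power ≈ 0.70

For two equal groups, power = Φ(d·√(n/2) − z_{α/2}).
d·√(n/2) = 0.21 × √(346/2) = 0.21 × 13.153 = 2.762.
z_β = 2.762 − 2.241 = 0.521.
Power = Φ(0.521) = 0.699.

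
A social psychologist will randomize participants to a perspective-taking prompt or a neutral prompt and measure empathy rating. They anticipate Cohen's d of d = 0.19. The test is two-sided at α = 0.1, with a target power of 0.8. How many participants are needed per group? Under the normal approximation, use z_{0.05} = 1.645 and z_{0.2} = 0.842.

n = 343 per group

For two independent groups with equal n: n = 2·((z_{α/2} + z_β) / d)².
z_{α/2} + z_β = 1.645 + 0.842 = 2.487.
n = 2 × (2.487 / 0.19)² = 2 × 13.089² = 2 × 171.33 = 342.7.
Round up to the next whole participant.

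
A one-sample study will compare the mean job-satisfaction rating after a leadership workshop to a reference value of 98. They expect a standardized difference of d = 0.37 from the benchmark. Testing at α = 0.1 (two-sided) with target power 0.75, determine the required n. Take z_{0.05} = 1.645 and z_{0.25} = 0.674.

n = 40

For a one-sample test: n = ((z_{α/2} + z_β) / d)².
z_{α/2} + z_β = 1.645 + 0.674 = 2.319.
n = (2.319 / 0.37)² = 6.268² = 39.28.
Round up.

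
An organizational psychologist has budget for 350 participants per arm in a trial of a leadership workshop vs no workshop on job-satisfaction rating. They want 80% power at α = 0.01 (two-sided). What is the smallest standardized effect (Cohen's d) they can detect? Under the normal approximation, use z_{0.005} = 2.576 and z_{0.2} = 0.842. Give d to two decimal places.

d_min ≈ 0.26

For two independent groups of n = 350 each: d_min = (z_{α/2} + z_β)·√(2/n).
z-sum = 2.576 + 0.842 = 3.418.
d_min = 3.418 × √(2/350) = 3.418 × 0.0756 = 0.258.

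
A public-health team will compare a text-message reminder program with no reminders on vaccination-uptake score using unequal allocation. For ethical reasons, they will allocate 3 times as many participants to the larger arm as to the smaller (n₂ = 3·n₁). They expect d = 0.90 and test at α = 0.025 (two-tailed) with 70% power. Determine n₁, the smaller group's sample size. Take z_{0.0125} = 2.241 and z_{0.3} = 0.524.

n₁ = 13

With allocation ratio k = n₂/n₁ = 3, Var(x̄₁−x̄₂) = σ²(1/n₁ + 1/(k·n₁)) = σ²·(k+1)/(k·n₁).
So n₁ = (1 + 1/k)·((z_{α/2} + z_β)/d)² = 1.333 × (2.765/0.90)².
n₁ = 1.333 × 9.44 = 12.6.
Round up: n₁ = 13, giving n₂ = 3 × 13 = 39.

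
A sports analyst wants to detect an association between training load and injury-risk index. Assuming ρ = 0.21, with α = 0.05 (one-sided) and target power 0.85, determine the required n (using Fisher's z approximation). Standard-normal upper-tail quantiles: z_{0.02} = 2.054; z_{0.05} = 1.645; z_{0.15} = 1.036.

Fisher's z: C = ½·ln((1+r)/(1−r)) = ½·ln(1.5316) = 0.2132.
n = ((z_{α} + z_β)/C)² + 3.
(1.645 + 1.036) / 0.2132 = 2.681 / 0.2132 = 12.575.
n = 12.575² + 3 = 158.13 + 3 = 161.1.
Round up.

n = 162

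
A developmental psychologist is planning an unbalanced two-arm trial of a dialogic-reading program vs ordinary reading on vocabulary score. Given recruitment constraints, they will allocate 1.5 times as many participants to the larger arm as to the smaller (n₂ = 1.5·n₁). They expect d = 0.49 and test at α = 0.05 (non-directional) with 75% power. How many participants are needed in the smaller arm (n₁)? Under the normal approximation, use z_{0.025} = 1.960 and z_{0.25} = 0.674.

n₁ = 49

With allocation ratio k = n₂/n₁ = 1.5, Var(x̄₁−x̄₂) = σ²(1/n₁ + 1/(k·n₁)) = σ²·(k+1)/(k·n₁).
So n₁ = (1 + 1/k)·((z_{α/2} + z_β)/d)² = 1.667 × (2.634/0.49)².
n₁ = 1.667 × 28.90 = 48.2.
Round up: n₁ = 49, giving n₂ = ⌈1.5 × 49⌉ = ⌈73.5⌉ = 74.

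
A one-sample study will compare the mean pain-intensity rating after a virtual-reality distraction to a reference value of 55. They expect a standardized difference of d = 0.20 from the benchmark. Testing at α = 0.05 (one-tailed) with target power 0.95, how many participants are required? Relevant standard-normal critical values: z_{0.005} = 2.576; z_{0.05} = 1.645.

For a one-sample test: n = ((z_{α} + z_β) / d)².
z_{α} + z_β = 1.645 + 1.645 = 3.290.
n = (3.290 / 0.20)² = 16.450² = 270.60.
Round up.

n = 271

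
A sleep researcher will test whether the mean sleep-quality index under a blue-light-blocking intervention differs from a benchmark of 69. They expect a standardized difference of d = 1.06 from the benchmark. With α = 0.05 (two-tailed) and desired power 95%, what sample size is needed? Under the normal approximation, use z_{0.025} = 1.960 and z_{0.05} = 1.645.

For a one-sample test: n = ((z_{α/2} + z_β) / d)².
z_{α/2} + z_β = 1.960 + 1.645 = 3.605.
n = (3.605 / 1.06)² = 3.401² = 11.57.
Round up.

n = 12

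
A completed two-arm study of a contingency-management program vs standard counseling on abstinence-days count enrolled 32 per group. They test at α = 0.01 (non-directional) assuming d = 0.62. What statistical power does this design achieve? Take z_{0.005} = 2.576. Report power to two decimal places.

power ≈ 0.46

For two equal groups, power = Φ(d·√(n/2) − z_{α/2}).
d·√(n/2) = 0.62 × √(32/2) = 0.62 × 4.000 = 2.480.
z_β = 2.480 − 2.576 = -0.096.
Power = Φ(-0.096) = 0.462.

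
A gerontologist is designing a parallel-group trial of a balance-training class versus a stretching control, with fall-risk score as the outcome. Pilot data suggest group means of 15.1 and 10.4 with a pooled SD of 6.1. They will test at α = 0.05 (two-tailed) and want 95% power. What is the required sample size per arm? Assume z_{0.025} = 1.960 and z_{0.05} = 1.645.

Cohen's d = |M₁ − M₂| / SD_pooled = |15.1 − 10.4| / 6.1 = 4.7 / 6.1 = 0.770.
For two independent groups with equal n: n = 2·((z_{α/2} + z_β) / d)².
z_{α/2} + z_β = 1.960 + 1.645 = 3.605.
n = 2 × (3.605 / 0.770)² = 2 × 4.682² = 2 × 21.92 = 43.8.
Round up to the next whole participant.

n = 44 per group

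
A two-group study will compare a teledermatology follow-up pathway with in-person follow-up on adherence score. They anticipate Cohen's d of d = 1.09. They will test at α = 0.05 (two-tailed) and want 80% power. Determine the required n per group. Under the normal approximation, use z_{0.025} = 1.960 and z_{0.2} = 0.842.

For two independent groups with equal n: n = 2·((z_{α/2} + z_β) / d)².
z_{α/2} + z_β = 1.960 + 0.842 = 2.802.
n = 2 × (2.802 / 1.09)² = 2 × 2.571² = 2 × 6.61 = 13.2.
Round up to the next whole participant.

n = 14 per group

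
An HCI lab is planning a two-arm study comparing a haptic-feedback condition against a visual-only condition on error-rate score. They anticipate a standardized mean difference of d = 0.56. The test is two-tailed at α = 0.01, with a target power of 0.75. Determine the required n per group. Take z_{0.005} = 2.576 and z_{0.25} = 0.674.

For two independent groups with equal n: n = 2·((z_{α/2} + z_β) / d)².
z_{α/2} + z_β = 2.576 + 0.674 = 3.250.
n = 2 × (3.250 / 0.56)² = 2 × 5.804² = 2 × 33.68 = 67.4.
Round up to the next whole participant.

n = 68 per group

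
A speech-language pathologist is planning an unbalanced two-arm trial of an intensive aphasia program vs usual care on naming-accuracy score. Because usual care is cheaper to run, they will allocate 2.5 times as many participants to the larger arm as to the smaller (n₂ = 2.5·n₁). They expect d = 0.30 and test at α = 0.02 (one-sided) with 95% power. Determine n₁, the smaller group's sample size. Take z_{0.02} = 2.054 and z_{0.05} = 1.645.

n₁ = 213

With allocation ratio k = n₂/n₁ = 2.5, Var(x̄₁−x̄₂) = σ²(1/n₁ + 1/(k·n₁)) = σ²·(k+1)/(k·n₁).
So n₁ = (1 + 1/k)·((z_{α} + z_β)/d)² = 1.400 × (3.699/0.30)².
n₁ = 1.400 × 152.03 = 212.8.
Round up: n₁ = 213, giving n₂ = ⌈2.5 × 213⌉ = ⌈532.5⌉ = 533.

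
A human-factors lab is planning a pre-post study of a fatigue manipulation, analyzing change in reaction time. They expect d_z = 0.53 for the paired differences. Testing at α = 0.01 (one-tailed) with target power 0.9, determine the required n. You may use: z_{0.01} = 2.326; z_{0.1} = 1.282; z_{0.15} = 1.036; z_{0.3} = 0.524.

n = 47 pairs

For a paired (one-sample on differences) test: n = ((z_{α} + z_β) / d)².
z_{α} + z_β = 2.326 + 1.282 = 3.608.
n = (3.608 / 0.53)² = 6.808² = 46.34.
Round up.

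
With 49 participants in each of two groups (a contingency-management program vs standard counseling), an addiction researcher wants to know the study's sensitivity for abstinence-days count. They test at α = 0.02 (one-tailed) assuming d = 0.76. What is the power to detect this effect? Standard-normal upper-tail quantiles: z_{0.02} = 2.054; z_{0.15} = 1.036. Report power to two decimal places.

For two equal groups, power = Φ(d·√(n/2) − z_{α}).
d·√(n/2) = 0.76 × √(49/2) = 0.76 × 4.950 = 3.762.
z_β = 3.762 − 2.054 = 1.708.
Power = Φ(1.708) = 0.956.

power ≈ 0.96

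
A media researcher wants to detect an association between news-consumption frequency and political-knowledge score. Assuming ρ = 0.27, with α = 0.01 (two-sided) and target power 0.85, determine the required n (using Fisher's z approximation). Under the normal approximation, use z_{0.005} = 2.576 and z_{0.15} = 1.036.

Fisher's z: C = ½·ln((1+r)/(1−r)) = ½·ln(1.7397) = 0.2769.
n = ((z_{α/2} + z_β)/C)² + 3.
(2.576 + 1.036) / 0.2769 = 3.612 / 0.2769 = 13.044.
n = 13.044² + 3 = 170.16 + 3 = 173.2.
Round up.

n = 174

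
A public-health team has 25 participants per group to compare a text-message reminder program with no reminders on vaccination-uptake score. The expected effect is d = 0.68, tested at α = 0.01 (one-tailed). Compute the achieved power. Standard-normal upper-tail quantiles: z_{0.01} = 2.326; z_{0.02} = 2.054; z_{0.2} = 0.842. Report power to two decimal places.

power ≈ 0.53

For two equal groups, power = Φ(d·√(n/2) − z_{α}).
d·√(n/2) = 0.68 × √(25/2) = 0.68 × 3.536 = 2.404.
z_β = 2.404 − 2.326 = 0.078.
Power = Φ(0.078) = 0.531.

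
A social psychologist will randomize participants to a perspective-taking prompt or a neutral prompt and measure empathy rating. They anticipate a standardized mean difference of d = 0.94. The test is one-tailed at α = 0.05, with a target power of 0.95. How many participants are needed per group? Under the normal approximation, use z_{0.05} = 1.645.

n = 25 per group

For two independent groups with equal n: n = 2·((z_{α} + z_β) / d)².
z_{α} + z_β = 1.645 + 1.645 = 3.290.
n = 2 × (3.290 / 0.94)² = 2 × 3.500² = 2 × 12.25 = 24.5.
Round up to the next whole participant.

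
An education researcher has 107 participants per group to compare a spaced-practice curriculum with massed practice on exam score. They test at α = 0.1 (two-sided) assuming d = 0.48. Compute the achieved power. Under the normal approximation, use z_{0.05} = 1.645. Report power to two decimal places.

power ≈ 0.97

For two equal groups, power = Φ(d·√(n/2) − z_{α/2}).
d·√(n/2) = 0.48 × √(107/2) = 0.48 × 7.314 = 3.511.
z_β = 3.511 − 1.645 = 1.866.
Power = Φ(1.866) = 0.969.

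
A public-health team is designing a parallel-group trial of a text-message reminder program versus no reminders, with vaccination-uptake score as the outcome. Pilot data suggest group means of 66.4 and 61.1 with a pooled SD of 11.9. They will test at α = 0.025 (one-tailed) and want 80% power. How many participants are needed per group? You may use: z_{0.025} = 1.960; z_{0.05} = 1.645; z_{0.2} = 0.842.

n = 80 per group

Cohen's d = |M₁ − M₂| / SD_pooled = |66.4 − 61.1| / 11.9 = 5.3 / 11.9 = 0.445.
For two independent groups with equal n: n = 2·((z_{α} + z_β) / d)².
z_{α} + z_β = 1.960 + 0.842 = 2.802.
n = 2 × (2.802 / 0.445)² = 2 × 6.297² = 2 × 39.65 = 79.3.
Round up to the next whole participant.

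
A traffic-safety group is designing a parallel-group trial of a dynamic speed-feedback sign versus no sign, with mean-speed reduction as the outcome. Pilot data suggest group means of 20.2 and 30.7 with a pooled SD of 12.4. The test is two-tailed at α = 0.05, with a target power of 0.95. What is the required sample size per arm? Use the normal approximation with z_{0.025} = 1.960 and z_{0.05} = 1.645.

Cohen's d = |M₁ − M₂| / SD_pooled = |20.2 − 30.7| / 12.4 = 10.5 / 12.4 = 0.847.
For two independent groups with equal n: n = 2·((z_{α/2} + z_β) / d)².
z_{α/2} + z_β = 1.960 + 1.645 = 3.605.
n = 2 × (3.605 / 0.847)² = 2 × 4.256² = 2 × 18.12 = 36.2.
Round up to the next whole participant.

n = 37 per group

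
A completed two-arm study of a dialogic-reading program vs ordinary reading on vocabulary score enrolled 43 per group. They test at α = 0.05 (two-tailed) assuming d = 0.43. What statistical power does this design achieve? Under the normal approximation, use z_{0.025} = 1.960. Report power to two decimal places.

For two equal groups, power = Φ(d·√(n/2) − z_{α/2}).
d·√(n/2) = 0.43 × √(43/2) = 0.43 × 4.637 = 1.994.
z_β = 1.994 − 1.960 = 0.034.
Power = Φ(0.034) = 0.513.

power ≈ 0.51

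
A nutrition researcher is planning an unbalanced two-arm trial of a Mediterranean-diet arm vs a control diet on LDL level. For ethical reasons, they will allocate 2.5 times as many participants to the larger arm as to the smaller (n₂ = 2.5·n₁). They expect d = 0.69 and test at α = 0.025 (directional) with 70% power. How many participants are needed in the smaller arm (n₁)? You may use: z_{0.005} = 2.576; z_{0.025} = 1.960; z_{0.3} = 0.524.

With allocation ratio k = n₂/n₁ = 2.5, Var(x̄₁−x̄₂) = σ²(1/n₁ + 1/(k·n₁)) = σ²·(k+1)/(k·n₁).
So n₁ = (1 + 1/k)·((z_{α} + z_β)/d)² = 1.400 × (2.484/0.69)².
n₁ = 1.400 × 12.96 = 18.1.
Round up: n₁ = 19, giving n₂ = ⌈2.5 × 19⌉ = ⌈47.5⌉ = 48.

n₁ = 19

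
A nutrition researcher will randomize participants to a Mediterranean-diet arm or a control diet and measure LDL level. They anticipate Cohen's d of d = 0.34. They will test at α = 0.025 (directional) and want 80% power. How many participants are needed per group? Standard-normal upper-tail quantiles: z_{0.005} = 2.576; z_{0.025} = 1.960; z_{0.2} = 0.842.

For two independent groups with equal n: n = 2·((z_{α} + z_β) / d)².
z_{α} + z_β = 1.960 + 0.842 = 2.802.
n = 2 × (2.802 / 0.34)² = 2 × 8.241² = 2 × 67.92 = 135.8.
Round up to the next whole participant.

n = 136 per group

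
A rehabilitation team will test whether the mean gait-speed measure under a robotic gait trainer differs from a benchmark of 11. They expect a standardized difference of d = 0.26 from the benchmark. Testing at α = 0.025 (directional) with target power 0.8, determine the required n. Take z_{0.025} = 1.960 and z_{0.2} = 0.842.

n = 117

For a one-sample test: n = ((z_{α} + z_β) / d)².
z_{α} + z_β = 1.960 + 0.842 = 2.802.
n = (2.802 / 0.26)² = 10.777² = 116.14.
Round up.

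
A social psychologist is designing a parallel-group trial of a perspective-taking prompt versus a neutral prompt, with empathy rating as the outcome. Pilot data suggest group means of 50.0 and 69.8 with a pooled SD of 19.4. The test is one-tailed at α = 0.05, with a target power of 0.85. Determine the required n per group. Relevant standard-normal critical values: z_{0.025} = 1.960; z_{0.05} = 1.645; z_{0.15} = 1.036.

Cohen's d = |M₁ − M₂| / SD_pooled = |50.0 − 69.8| / 19.4 = 19.8 / 19.4 = 1.021.
For two independent groups with equal n: n = 2·((z_{α} + z_β) / d)².
z_{α} + z_β = 1.645 + 1.036 = 2.681.
n = 2 × (2.681 / 1.021)² = 2 × 2.626² = 2 × 6.90 = 13.8.
Round up to the next whole participant.

n = 14 per group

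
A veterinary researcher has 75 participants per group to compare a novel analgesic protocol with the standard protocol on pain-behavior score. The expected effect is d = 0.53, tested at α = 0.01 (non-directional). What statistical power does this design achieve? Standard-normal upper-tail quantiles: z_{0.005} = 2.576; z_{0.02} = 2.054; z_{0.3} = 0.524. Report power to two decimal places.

For two equal groups, power = Φ(d·√(n/2) − z_{α/2}).
d·√(n/2) = 0.53 × √(75/2) = 0.53 × 6.124 = 3.246.
z_β = 3.246 − 2.576 = 0.670.
Power = Φ(0.670) = 0.748.

power ≈ 0.75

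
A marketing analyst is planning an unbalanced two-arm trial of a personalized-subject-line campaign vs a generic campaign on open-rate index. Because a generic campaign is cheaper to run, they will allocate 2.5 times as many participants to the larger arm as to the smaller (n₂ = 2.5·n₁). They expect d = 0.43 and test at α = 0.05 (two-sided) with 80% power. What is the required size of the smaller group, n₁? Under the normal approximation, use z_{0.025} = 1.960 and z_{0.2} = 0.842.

With allocation ratio k = n₂/n₁ = 2.5, Var(x̄₁−x̄₂) = σ²(1/n₁ + 1/(k·n₁)) = σ²·(k+1)/(k·n₁).
So n₁ = (1 + 1/k)·((z_{α/2} + z_β)/d)² = 1.400 × (2.802/0.43)².
n₁ = 1.400 × 42.46 = 59.4.
Round up: n₁ = 60, giving n₂ = 2.5 × 60 = 150.

n₁ = 60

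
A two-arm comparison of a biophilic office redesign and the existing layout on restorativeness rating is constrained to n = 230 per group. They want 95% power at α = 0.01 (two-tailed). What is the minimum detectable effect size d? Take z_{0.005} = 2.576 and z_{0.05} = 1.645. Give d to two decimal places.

For two independent groups of n = 230 each: d_min = (z_{α/2} + z_β)·√(2/n).
z-sum = 2.576 + 1.645 = 4.221.
d_min = 4.221 × √(2/230) = 4.221 × 0.0933 = 0.394.

d_min ≈ 0.39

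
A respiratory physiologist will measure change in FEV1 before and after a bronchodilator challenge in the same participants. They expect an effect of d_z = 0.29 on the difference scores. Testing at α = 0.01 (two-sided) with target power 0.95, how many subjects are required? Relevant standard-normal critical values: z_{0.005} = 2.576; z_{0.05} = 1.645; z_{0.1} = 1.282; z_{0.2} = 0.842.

n = 212 pairs

For a paired (one-sample on differences) test: n = ((z_{α/2} + z_β) / d)².
z_{α/2} + z_β = 2.576 + 1.645 = 4.221.
n = (4.221 / 0.29)² = 14.555² = 211.85.
Round up.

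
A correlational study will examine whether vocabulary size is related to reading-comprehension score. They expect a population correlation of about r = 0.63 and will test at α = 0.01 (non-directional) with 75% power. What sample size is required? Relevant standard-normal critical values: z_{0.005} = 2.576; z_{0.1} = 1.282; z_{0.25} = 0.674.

Fisher's z: C = ½·ln((1+r)/(1−r)) = ½·ln(4.4054) = 0.7414.
n = ((z_{α/2} + z_β)/C)² + 3.
(2.576 + 0.674) / 0.7414 = 3.250 / 0.7414 = 4.384.
n = 4.384² + 3 = 19.22 + 3 = 22.2.
Round up.

n = 23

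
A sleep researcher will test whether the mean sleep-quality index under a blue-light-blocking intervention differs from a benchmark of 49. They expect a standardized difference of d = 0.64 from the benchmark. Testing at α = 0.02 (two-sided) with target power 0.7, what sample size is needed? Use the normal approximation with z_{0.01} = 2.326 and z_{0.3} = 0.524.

n = 20

For a one-sample test: n = ((z_{α/2} + z_β) / d)².
z_{α/2} + z_β = 2.326 + 0.524 = 2.850.
n = (2.850 / 0.64)² = 4.453² = 19.83.
Round up.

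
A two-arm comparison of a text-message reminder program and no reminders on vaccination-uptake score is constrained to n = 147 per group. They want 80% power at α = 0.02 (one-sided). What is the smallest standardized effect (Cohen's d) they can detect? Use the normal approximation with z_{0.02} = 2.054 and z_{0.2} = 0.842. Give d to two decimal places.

d_min ≈ 0.34

For two independent groups of n = 147 each: d_min = (z_{α} + z_β)·√(2/n).
z-sum = 2.054 + 0.842 = 2.896.
d_min = 2.896 × √(2/147) = 2.896 × 0.1166 = 0.338.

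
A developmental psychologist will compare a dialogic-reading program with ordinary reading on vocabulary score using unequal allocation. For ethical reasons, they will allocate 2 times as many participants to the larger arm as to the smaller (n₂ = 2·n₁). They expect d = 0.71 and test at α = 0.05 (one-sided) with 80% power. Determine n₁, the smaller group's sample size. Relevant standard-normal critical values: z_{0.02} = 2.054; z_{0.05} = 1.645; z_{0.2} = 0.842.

n₁ = 19

With allocation ratio k = n₂/n₁ = 2, Var(x̄₁−x̄₂) = σ²(1/n₁ + 1/(k·n₁)) = σ²·(k+1)/(k·n₁).
So n₁ = (1 + 1/k)·((z_{α} + z_β)/d)² = 1.500 × (2.487/0.71)².
n₁ = 1.500 × 12.27 = 18.4.
Round up: n₁ = 19, giving n₂ = 2 × 19 = 38.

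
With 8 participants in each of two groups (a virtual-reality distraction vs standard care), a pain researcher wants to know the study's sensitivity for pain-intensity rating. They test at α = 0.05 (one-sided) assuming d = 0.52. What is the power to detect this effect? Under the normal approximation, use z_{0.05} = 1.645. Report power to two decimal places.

power ≈ 0.27

For two equal groups, power = Φ(d·√(n/2) − z_{α}).
d·√(n/2) = 0.52 × √(8/2) = 0.52 × 2.000 = 1.040.
z_β = 1.040 − 1.645 = -0.605.
Power = Φ(-0.605) = 0.273.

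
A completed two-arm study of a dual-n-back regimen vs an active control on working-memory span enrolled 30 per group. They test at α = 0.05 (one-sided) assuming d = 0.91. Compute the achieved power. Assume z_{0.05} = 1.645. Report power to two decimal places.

power ≈ 0.97

For two equal groups, power = Φ(d·√(n/2) − z_{α}).
d·√(n/2) = 0.91 × √(30/2) = 0.91 × 3.873 = 3.524.
z_β = 3.524 − 1.645 = 1.879.
Power = Φ(1.879) = 0.970.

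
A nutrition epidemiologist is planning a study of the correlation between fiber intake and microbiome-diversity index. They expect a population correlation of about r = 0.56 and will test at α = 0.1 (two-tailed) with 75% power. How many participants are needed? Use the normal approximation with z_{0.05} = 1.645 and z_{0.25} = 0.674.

n = 17

Fisher's z: C = ½·ln((1+r)/(1−r)) = ½·ln(3.5455) = 0.6328.
n = ((z_{α/2} + z_β)/C)² + 3.
(1.645 + 0.674) / 0.6328 = 2.319 / 0.6328 = 3.665.
n = 3.665² + 3 = 13.43 + 3 = 16.4.
Round up.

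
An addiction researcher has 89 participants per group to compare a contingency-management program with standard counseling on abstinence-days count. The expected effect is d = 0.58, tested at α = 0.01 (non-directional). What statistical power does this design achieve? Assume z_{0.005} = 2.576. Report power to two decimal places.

power ≈ 0.90

For two equal groups, power = Φ(d·√(n/2) − z_{α/2}).
d·√(n/2) = 0.58 × √(89/2) = 0.58 × 6.671 = 3.869.
z_β = 3.869 − 2.576 = 1.293.
Power = Φ(1.293) = 0.902.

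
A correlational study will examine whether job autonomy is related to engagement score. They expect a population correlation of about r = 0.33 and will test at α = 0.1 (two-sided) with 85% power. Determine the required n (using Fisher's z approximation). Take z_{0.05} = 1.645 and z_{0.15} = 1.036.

Fisher's z: C = ½·ln((1+r)/(1−r)) = ½·ln(1.9851) = 0.3428.
n = ((z_{α/2} + z_β)/C)² + 3.
(1.645 + 1.036) / 0.3428 = 2.681 / 0.3428 = 7.821.
n = 7.821² + 3 = 61.17 + 3 = 64.2.
Round up.

n = 65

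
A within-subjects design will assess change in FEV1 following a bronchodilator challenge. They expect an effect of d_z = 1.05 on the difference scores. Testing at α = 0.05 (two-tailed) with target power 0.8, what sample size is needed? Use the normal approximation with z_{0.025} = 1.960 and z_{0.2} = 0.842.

n = 8 pairs

For a paired (one-sample on differences) test: n = ((z_{α/2} + z_β) / d)².
z_{α/2} + z_β = 1.960 + 0.842 = 2.802.
n = (2.802 / 1.05)² = 2.669² = 7.12.
Round up.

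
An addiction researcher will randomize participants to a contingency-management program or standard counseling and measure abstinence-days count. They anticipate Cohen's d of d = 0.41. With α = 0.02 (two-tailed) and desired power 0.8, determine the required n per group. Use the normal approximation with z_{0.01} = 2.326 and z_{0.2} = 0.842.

For two independent groups with equal n: n = 2·((z_{α/2} + z_β) / d)².
z_{α/2} + z_β = 2.326 + 0.842 = 3.168.
n = 2 × (3.168 / 0.41)² = 2 × 7.727² = 2 × 59.70 = 119.4.
Round up to the next whole participant.

n = 120 per group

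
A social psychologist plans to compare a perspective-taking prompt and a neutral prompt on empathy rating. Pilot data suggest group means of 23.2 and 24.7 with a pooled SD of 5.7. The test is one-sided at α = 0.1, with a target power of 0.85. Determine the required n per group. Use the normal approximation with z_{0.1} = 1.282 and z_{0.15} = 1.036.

Cohen's d = |M₁ − M₂| / SD_pooled = |23.2 − 24.7| / 5.7 = 1.5 / 5.7 = 0.263.
For two independent groups with equal n: n = 2·((z_{α} + z_β) / d)².
z_{α} + z_β = 1.282 + 1.036 = 2.318.
n = 2 × (2.318 / 0.263)² = 2 × 8.814² = 2 × 77.68 = 155.4.
Round up to the next whole participant.

n = 156 per group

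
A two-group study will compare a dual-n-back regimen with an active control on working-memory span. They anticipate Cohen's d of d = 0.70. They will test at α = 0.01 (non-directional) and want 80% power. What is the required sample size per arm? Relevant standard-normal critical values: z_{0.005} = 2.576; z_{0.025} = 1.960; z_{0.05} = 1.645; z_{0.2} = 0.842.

For two independent groups with equal n: n = 2·((z_{α/2} + z_β) / d)².
z_{α/2} + z_β = 2.576 + 0.842 = 3.418.
n = 2 × (3.418 / 0.70)² = 2 × 4.883² = 2 × 23.84 = 47.7.
Round up to the next whole participant.

n = 48 per group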